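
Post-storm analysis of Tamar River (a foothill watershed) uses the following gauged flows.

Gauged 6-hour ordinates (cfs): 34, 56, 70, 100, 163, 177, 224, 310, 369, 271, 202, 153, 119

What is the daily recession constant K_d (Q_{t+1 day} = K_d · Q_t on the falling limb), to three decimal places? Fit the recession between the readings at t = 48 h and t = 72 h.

Between t = 48 h and t = 72 h the flow falls from 369 to 119 cfs over 4×6 h = 24 h.
Per-interval ratio K = (119/369)^(1/4) = 0.7536; K_d = K^(24/6) = 0.322.

K_d ≈ 0.322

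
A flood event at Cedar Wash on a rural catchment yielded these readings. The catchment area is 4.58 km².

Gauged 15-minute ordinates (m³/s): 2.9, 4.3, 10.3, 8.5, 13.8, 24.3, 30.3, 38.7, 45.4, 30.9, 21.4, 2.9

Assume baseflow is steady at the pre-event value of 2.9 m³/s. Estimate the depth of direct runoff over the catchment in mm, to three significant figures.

Direct runoff: 0.0, 1.4, 7.4, 5.6, 10.9, 21.4, 27.4, 35.8, 42.5, 28.0, 18.5, 0.0 m³/s; ΣQ_DR = 198.9 m³/s.
V = ΣQ_DR · Δt = 198.9 × 900 s = 1.790 × 10^5 m³.
Over A = 4.58 km², depth = V / A = 39.1 mm.

d ≈ 39.1 mm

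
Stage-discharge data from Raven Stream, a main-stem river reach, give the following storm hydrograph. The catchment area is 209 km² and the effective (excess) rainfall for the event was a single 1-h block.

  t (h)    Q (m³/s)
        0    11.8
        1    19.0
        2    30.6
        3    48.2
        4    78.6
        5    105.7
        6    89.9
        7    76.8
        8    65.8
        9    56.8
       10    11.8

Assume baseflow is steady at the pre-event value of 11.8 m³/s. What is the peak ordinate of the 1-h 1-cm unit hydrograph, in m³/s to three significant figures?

Direct runoff: 0.0, 7.2, 18.8, 36.4, 66.8, 93.9, 78.1, 65.0, 54.0, 45.0, 0.0 m³/s; ΣQ_DR = 465.2 m³/s, peak = 93.9 m³/s.
Runoff depth d = ΣQ_DR·Δt / A = 465.2 × 3600 / (209 km²) = 8.013 mm.
The 1-cm UH is the DRH scaled by (10 mm)/d, so U_p = 93.9 × 10/8.013 = 117 m³/s.

U_p ≈ 117 m³/s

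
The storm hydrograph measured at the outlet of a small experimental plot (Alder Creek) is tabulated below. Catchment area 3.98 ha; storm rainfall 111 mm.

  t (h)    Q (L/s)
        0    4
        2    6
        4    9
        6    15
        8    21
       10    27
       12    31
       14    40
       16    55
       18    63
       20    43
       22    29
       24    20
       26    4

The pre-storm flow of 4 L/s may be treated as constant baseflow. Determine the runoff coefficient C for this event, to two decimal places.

ΣQ_DR = 311.0 L/s; V = ΣQ_DR·Δt = 2.239 × 10^6 L.
Runoff depth d = V / A = 56.26 mm.
C = d / P = 56.26 / 111 = 0.51.

C ≈ 0.51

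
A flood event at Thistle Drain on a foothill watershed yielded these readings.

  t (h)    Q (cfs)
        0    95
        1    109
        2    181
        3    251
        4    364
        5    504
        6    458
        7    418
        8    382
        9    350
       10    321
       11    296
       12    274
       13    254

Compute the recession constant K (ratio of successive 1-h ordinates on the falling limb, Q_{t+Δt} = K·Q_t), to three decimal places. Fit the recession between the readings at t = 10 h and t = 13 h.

Using the recession-limb readings at t = 10 h and t = 13 h: Q falls from 321 to 254 cfs over 3 intervals.
K = (Q₂/Q₁)^(1/3) = (254/321)^(1/3) = 0.925.

K ≈ 0.925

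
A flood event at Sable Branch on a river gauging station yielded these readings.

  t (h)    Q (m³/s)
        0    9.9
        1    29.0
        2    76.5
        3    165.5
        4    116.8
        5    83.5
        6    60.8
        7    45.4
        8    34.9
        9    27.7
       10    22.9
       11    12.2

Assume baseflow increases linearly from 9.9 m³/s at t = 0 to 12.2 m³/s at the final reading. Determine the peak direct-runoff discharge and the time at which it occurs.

Q_p = 154.97 m³/s at t = 3 h

Subtracting baseflow gives direct-runoff ordinates: 0.00, 18.89, 66.18, 154.97, 106.06, 72.55, 49.65, 34.04, 23.33, 15.92, 10.91, 0.00 m³/s.
The maximum is 154.97 m³/s, occurring at the reading for t = 3 h.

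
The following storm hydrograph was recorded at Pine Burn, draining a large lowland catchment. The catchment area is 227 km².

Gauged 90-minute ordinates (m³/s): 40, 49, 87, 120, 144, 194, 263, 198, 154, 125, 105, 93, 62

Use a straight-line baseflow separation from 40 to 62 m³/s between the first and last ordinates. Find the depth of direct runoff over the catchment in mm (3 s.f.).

d ≈ 23.1 mm

Direct runoff: 0.00, 7.17, 43.33, 74.50, 96.67, 144.83, 212.00, 145.17, 99.33, 68.50, 46.67, 32.83, 0.00 m³/s; ΣQ_DR = 971.0 m³/s.
V = ΣQ_DR · Δt = 971.0 × 5400 s = 5.243 × 10^6 m³.
Over A = 227 km², depth = V / A = 23.1 mm.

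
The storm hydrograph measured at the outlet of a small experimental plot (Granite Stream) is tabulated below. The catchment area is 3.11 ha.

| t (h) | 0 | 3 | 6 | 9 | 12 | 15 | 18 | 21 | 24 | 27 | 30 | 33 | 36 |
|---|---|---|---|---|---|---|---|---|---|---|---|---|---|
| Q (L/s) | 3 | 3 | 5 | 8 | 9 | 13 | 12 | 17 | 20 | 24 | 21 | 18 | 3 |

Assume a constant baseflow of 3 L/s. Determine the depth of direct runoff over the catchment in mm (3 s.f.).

d ≈ 40.6 mm

Direct runoff: 0.0, 0.0, 2.0, 5.0, 6.0, 10.0, 9.0, 14.0, 17.0, 21.0, 18.0, 15.0, 0.0 L/s; ΣQ_DR = 117.0 L/s.
V = ΣQ_DR · Δt = 117.0 × 10800 s = 1.264 × 10^6 L.
Over A = 3.11 ha, depth = V / A = 40.6 mm.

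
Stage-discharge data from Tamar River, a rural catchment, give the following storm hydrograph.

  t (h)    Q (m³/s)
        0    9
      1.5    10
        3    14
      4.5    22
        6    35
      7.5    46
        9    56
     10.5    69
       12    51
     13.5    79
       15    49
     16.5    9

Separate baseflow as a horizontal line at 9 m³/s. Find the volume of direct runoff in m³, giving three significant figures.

Direct-runoff ordinates (Q − Q_b): 0.0, 1.0, 5.0, 13.0, 26.0, 37.0, 47.0, 60.0, 42.0, 70.0, 40.0, 0.0 m³/s.
ΣQ_DR = 341.0 m³/s.
With Δt = 1.5 h = 5400 s, V = ΣQ_DR · Δt = 341.0 × 5400 = 1.84 × 10^6 m³.

V ≈ 1.84 × 10^6 m³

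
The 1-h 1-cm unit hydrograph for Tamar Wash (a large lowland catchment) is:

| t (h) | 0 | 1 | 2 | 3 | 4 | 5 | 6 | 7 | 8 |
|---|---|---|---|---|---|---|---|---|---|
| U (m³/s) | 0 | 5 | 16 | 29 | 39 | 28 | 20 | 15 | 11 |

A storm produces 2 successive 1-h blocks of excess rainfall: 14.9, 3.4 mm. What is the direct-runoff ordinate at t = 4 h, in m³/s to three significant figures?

By discrete convolution, Q_j = Σ (P_i / 10 mm) · U_{j−i}.
At t = 4 h (j=4): Q = (14.9/10)·39 + (3.4/10)·29 = 68.0 m³/s.

Q ≈ 68.0 m³/s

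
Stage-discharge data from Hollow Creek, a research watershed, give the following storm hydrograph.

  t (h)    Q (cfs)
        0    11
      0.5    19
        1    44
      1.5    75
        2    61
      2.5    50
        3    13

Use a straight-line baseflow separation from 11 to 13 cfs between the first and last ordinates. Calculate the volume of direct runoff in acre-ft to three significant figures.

V ≈ 7.81 acre-ft

Direct-runoff ordinates (Q − Q_b): 0.00, 7.67, 32.33, 63.00, 48.67, 37.33, 0.00 cfs.
ΣQ_DR = 189.0 cfs.
With Δt = 0.5 h = 1800 s, V = ΣQ_DR · Δt = 189.0 × 1800 = 3.40 × 10^5 ft³ = 7.81 acre-ft.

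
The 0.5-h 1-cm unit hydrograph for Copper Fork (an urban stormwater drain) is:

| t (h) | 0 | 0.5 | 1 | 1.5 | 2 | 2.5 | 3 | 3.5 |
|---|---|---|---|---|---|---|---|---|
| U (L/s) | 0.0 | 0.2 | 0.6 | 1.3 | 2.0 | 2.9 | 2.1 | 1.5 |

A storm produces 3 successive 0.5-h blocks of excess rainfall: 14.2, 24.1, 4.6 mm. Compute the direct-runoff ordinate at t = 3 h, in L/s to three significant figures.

By discrete convolution, Q_j = Σ (P_i / 10 mm) · U_{j−i}.
At t = 3 h (j=6): Q = (14.2/10)·2.1 + (24.1/10)·2.9 + (4.6/10)·2.0 = 10.9 L/s.

Q ≈ 10.9 L/s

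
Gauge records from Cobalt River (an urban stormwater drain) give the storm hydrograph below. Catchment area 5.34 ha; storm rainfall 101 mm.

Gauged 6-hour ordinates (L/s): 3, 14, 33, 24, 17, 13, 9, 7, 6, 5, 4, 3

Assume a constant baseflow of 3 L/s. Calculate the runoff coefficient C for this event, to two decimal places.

ΣQ_DR = 102.0 L/s; V = ΣQ_DR·Δt = 2.203 × 10^6 L.
Runoff depth d = V / A = 41.26 mm.
C = d / P = 41.26 / 101 = 0.41.

C ≈ 0.41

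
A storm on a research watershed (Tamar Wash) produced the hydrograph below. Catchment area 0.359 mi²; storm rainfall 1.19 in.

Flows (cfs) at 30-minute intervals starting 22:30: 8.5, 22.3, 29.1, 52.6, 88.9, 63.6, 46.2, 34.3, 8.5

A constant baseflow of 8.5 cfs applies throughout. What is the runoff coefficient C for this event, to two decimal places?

ΣQ_DR = 277.5 cfs; V = ΣQ_DR·Δt = 4.995 × 10^5 ft³.
Runoff depth d = V / A = 0.5989 in.
C = d / P = 0.5989 / 1.19 = 0.50.

C ≈ 0.50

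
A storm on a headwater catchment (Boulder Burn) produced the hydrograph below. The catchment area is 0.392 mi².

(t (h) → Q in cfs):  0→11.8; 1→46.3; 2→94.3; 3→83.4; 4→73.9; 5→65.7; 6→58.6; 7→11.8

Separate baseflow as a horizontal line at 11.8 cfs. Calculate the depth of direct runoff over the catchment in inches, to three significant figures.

Direct runoff: 0.0, 34.5, 82.5, 71.6, 62.1, 53.9, 46.8, 0.0 cfs; ΣQ_DR = 351.4 cfs.
V = ΣQ_DR · Δt = 351.4 × 3600 s = 1.265 × 10^6 ft³.
Over A = 0.392 mi², depth = V / A = 1.39 in.

d ≈ 1.39 in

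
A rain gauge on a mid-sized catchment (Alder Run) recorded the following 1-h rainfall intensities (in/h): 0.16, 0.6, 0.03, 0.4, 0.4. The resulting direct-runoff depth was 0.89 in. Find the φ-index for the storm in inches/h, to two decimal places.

Only the 3 blocks with intensity above φ contribute runoff: 0.6, 0.4, 0.4 in/h.
Σ(I−φ)·Δt = d  ⇒  (0.6+0.4+0.4 − 3φ)·1 = 0.89
φ = (1.400 − 0.89/1) / 3 = 0.17 in/h.

φ ≈ 0.17 in/h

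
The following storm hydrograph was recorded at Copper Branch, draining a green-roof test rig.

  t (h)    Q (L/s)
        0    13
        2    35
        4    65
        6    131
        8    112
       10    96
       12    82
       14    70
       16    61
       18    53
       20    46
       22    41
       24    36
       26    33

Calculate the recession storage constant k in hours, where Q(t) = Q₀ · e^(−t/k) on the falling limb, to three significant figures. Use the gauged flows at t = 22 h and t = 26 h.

k ≈ 18.4 h

On the falling limb, Q drops from 41 to 33 L/s between t = 22 h and t = 26 h (Δt = 4 h).
k = −Δt / ln(Q₂/Q₁) = −4 / ln(33/41) = 18.4 h.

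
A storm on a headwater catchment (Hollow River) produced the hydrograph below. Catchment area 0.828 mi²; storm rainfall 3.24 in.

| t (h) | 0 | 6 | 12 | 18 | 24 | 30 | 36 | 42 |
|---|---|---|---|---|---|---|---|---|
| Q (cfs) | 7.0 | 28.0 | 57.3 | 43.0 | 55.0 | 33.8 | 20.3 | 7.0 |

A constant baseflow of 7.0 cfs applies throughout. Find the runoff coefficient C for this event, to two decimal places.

C ≈ 0.68

ΣQ_DR = 195.4 cfs; V = ΣQ_DR·Δt = 4.221 × 10^6 ft³.
Runoff depth d = V / A = 2.194 in.
C = d / P = 2.194 / 3.24 = 0.68.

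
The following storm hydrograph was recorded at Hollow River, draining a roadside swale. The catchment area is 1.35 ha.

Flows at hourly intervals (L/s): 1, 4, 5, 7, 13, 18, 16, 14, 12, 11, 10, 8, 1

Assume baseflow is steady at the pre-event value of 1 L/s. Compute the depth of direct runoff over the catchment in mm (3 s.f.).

d ≈ 28.5 mm

Direct runoff: 0.0, 3.0, 4.0, 6.0, 12.0, 17.0, 15.0, 13.0, 11.0, 10.0, 9.0, 7.0, 0.0 L/s; ΣQ_DR = 107.0 L/s.
V = ΣQ_DR · Δt = 107.0 × 3600 s = 3.852 × 10^5 L.
Over A = 1.35 ha, depth = V / A = 28.5 mm.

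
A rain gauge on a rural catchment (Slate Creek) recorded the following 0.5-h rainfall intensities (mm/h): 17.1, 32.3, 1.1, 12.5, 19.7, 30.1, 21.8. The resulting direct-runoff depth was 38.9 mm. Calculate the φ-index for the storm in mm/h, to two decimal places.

φ ≈ 9.28 mm/h

Only the 6 blocks with intensity above φ contribute runoff: 17.1, 32.3, 12.5, 19.7, 30.1, 21.8 mm/h.
Σ(I−φ)·Δt = d  ⇒  (17.1+32.3+12.5+19.7+30.1+21.8 − 6φ)·0.5 = 38.9
φ = (133.5 − 38.9/0.5) / 6 = 9.28 mm/h.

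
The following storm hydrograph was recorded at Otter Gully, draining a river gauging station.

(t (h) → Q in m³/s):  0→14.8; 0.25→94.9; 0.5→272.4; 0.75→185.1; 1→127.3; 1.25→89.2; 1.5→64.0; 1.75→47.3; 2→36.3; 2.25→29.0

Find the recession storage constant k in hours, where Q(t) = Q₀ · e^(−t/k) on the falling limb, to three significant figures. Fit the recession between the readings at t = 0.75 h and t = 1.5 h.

k ≈ 0.706 h

On the falling limb, Q drops from 185.1 to 64.0 m³/s between t = 0.75 h and t = 1.5 h (Δt = 0.75 h).
k = −Δt / ln(Q₂/Q₁) = −0.75 / ln(64.0/185.1) = 0.706 h.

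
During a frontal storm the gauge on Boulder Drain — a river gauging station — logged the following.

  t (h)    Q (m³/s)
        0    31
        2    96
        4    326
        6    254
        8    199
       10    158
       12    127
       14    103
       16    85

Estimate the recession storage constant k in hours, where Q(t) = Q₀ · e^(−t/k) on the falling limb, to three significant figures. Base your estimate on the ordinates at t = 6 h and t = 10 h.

On the falling limb, Q drops from 254 to 158 m³/s between t = 6 h and t = 10 h (Δt = 4 h).
k = −Δt / ln(Q₂/Q₁) = −4 / ln(158/254) = 8.43 h.

k ≈ 8.43 h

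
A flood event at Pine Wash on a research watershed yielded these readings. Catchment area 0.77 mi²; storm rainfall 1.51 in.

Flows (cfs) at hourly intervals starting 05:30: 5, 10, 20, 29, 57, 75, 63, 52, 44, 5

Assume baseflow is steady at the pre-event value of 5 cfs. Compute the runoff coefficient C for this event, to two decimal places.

C ≈ 0.41

ΣQ_DR = 310.0 cfs; V = ΣQ_DR·Δt = 1.116 × 10^6 ft³.
Runoff depth d = V / A = 0.6239 in.
C = d / P = 0.6239 / 1.51 = 0.41.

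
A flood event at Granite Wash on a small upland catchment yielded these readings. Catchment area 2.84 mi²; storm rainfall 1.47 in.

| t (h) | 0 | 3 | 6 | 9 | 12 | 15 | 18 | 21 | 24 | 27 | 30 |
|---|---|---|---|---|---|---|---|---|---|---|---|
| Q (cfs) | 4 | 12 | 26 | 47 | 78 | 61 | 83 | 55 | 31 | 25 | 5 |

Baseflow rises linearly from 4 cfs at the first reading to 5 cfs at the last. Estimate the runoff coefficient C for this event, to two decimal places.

ΣQ_DR = 377.5 cfs; V = ΣQ_DR·Δt = 4.077 × 10^6 ft³.
Runoff depth d = V / A = 0.6179 in.
C = d / P = 0.6179 / 1.47 = 0.42.

C ≈ 0.42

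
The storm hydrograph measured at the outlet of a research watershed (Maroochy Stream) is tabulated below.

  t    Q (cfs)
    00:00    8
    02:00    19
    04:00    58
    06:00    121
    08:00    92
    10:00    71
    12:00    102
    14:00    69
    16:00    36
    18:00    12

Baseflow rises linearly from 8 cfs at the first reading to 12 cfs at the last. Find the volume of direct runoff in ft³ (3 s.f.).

Direct-runoff ordinates (Q − Q_b): 0.00, 10.56, 49.11, 111.67, 82.22, 60.78, 91.33, 57.89, 24.44, 0.00 cfs.
ΣQ_DR = 488.0 cfs.
With Δt = 2 h = 7200 s, V = ΣQ_DR · Δt = 488.0 × 7200 = 3.51 × 10^6 ft³.

V ≈ 3.51 × 10^6 ft³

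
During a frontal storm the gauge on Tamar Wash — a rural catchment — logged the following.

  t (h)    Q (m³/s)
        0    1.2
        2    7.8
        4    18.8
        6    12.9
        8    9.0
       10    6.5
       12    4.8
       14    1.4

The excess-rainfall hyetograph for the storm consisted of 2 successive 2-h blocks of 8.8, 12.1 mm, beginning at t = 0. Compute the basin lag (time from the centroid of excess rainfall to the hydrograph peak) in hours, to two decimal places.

Centroid of excess rainfall: t_c = Σ P_i·t̄_i / ΣP_i = 2.1579 h (block centres at 1, 3 h).
Hydrograph peak occurs at t = 4 h, so basin lag t_L = 4 − 2.1579 = 1.84 h.

t_L ≈ 1.84 h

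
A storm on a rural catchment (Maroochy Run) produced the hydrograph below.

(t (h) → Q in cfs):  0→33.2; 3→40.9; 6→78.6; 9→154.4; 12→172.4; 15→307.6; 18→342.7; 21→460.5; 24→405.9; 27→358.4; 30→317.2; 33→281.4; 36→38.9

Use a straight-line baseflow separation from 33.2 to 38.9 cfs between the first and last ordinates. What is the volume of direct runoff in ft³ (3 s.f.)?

V ≈ 2.73 × 10^7 ft³

Direct-runoff ordinates (Q − Q_b): 0.00, 7.22, 44.45, 119.78, 137.30, 272.02, 306.65, 423.98, 368.90, 320.93, 279.25, 242.97, 0.00 cfs.
ΣQ_DR = 2523 cfs.
With Δt = 3 h = 10800 s, V = ΣQ_DR · Δt = 2523 × 10800 = 2.73 × 10^7 ft³.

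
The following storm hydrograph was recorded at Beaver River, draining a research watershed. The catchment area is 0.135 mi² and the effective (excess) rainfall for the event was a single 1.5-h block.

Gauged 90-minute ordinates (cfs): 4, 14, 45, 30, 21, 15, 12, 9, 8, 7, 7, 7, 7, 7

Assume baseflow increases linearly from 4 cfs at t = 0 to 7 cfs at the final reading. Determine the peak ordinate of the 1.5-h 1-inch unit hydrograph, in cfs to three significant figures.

U_p ≈ 20.3 cfs

Direct runoff: 0.00, 9.77, 40.54, 25.31, 16.08, 9.85, 6.62, 3.38, 2.15, 0.92, 0.69, 0.46, 0.23, 0.00 cfs; ΣQ_DR = 116.0 cfs, peak = 40.54 cfs.
Runoff depth d = ΣQ_DR·Δt / A = 116.0 × 5400 / (0.135 mi²) = 1.997 in.
The 1-inch UH is the DRH scaled by (1 in)/d, so U_p = 40.54 × 1/1.997 = 20.3 cfs.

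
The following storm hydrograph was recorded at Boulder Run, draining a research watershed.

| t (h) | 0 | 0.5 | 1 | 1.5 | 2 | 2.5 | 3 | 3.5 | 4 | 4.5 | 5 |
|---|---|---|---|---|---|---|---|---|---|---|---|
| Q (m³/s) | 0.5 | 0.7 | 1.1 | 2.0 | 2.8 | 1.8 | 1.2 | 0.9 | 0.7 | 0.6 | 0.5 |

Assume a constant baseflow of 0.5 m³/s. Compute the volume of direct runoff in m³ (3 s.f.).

V ≈ 13100 m³

Direct-runoff ordinates (Q − Q_b): 0.0, 0.2, 0.6, 1.5, 2.3, 1.3, 0.7, 0.4, 0.2, 0.1, 0.0 m³/s.
ΣQ_DR = 7.300 m³/s.
With Δt = 0.5 h = 1800 s, V = ΣQ_DR · Δt = 7.300 × 1800 = 13100 m³.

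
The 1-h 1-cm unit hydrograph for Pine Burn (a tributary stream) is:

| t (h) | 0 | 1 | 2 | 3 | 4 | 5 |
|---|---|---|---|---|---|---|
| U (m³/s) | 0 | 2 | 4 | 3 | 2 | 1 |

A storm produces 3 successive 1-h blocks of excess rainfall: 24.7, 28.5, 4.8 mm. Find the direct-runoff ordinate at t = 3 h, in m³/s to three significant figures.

By discrete convolution, Q_j = Σ (P_i / 10 mm) · U_{j−i}.
At t = 3 h (j=3): Q = (24.7/10)·3 + (28.5/10)·4 + (4.8/10)·2 = 19.8 m³/s.

Q ≈ 19.8 m³/s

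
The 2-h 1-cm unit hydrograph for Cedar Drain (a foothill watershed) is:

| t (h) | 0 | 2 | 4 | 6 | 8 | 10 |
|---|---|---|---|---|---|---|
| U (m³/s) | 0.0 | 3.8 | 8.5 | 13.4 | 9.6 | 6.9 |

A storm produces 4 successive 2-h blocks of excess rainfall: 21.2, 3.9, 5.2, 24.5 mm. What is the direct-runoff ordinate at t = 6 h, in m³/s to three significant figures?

Q ≈ 33.7 m³/s

By discrete convolution, Q_j = Σ (P_i / 10 mm) · U_{j−i}.
At t = 6 h (j=3): Q = (21.2/10)·13.4 + (3.9/10)·8.5 + (5.2/10)·3.8 + (24.5/10)·0.0 = 33.7 m³/s.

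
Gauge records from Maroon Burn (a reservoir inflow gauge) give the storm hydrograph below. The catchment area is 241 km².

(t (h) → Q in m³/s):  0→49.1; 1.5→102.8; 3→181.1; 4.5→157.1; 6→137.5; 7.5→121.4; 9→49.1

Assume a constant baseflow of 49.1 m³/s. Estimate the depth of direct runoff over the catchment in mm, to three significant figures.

Direct runoff: 0.0, 53.7, 132.0, 108.0, 88.4, 72.3, 0.0 m³/s; ΣQ_DR = 454.4 m³/s.
V = ΣQ_DR · Δt = 454.4 × 5400 s = 2.454 × 10^6 m³.
Over A = 241 km², depth = V / A = 10.2 mm.

d ≈ 10.2 mm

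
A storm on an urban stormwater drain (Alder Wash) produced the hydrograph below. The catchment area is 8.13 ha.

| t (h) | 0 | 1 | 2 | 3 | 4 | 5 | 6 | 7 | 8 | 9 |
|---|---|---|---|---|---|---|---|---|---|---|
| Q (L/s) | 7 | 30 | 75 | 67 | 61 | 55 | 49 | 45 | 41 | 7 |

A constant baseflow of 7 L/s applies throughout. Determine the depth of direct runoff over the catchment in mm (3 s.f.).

Direct runoff: 0.0, 23.0, 68.0, 60.0, 54.0, 48.0, 42.0, 38.0, 34.0, 0.0 L/s; ΣQ_DR = 367.0 L/s.
V = ΣQ_DR · Δt = 367.0 × 3600 s = 1.321 × 10^6 L.
Over A = 8.13 ha, depth = V / A = 16.3 mm.

d ≈ 16.3 mm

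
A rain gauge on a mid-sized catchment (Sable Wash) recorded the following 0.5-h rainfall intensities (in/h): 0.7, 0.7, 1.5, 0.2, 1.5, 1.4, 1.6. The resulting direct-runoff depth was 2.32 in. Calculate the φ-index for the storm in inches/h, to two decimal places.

φ ≈ 0.46 in/h

Only the 6 blocks with intensity above φ contribute runoff: 0.7, 0.7, 1.5, 1.5, 1.4, 1.6 in/h.
Σ(I−φ)·Δt = d  ⇒  (0.7+0.7+1.5+1.5+1.4+1.6 − 6φ)·0.5 = 2.32
φ = (7.400 − 2.32/0.5) / 6 = 0.46 in/h.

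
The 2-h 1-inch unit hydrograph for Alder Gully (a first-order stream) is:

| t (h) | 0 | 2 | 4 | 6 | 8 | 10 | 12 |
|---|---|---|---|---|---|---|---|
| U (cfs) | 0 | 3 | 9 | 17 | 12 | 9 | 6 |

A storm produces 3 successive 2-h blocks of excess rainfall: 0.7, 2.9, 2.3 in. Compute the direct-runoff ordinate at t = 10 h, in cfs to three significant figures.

Q ≈ 80.2 cfs

By discrete convolution, Q_j = Σ (P_i / 1 in) · U_{j−i}.
At t = 10 h (j=5): Q = (0.7/1)·9 + (2.9/1)·12 + (2.3/1)·17 = 80.2 cfs.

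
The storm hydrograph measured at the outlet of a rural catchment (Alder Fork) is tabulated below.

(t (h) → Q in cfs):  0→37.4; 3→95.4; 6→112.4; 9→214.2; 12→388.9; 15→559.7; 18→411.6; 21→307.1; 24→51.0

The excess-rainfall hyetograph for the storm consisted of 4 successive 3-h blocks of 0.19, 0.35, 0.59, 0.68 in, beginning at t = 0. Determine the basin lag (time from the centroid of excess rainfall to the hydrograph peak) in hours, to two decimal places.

t_L ≈ 7.58 h

Centroid of excess rainfall: t_c = Σ P_i·t̄_i / ΣP_i = 7.4171 h (block centres at 1.5, 4.5, 7.5, 10.5 h).
Hydrograph peak occurs at t = 15 h, so basin lag t_L = 15 − 7.4171 = 7.58 h.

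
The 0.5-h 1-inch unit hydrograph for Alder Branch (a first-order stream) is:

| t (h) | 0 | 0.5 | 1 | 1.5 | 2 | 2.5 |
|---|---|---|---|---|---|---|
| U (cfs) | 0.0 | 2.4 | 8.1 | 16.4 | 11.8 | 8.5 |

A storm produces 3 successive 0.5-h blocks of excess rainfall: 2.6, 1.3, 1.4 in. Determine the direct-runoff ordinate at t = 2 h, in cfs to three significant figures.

By discrete convolution, Q_j = Σ (P_i / 1 in) · U_{j−i}.
At t = 2 h (j=4): Q = (2.6/1)·11.8 + (1.3/1)·16.4 + (1.4/1)·8.1 = 63.3 cfs.

Q ≈ 63.3 cfs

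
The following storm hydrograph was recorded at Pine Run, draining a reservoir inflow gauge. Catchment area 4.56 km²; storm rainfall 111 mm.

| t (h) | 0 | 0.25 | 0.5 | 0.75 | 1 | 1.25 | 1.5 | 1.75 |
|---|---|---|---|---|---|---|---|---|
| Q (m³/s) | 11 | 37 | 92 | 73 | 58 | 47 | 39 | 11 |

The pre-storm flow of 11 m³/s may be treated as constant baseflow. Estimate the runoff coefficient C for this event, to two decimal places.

C ≈ 0.50

ΣQ_DR = 280.0 m³/s; V = ΣQ_DR·Δt = 2.520 × 10^5 m³.
Runoff depth d = V / A = 55.26 mm.
C = d / P = 55.26 / 111 = 0.50.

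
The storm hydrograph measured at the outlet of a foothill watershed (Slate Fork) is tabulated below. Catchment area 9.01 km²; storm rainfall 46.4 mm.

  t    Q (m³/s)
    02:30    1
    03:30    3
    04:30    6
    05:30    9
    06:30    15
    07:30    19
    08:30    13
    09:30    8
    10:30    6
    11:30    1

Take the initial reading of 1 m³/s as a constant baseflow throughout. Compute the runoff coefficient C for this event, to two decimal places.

C ≈ 0.61

ΣQ_DR = 71.00 m³/s; V = ΣQ_DR·Δt = 2.556 × 10^5 m³.
Runoff depth d = V / A = 28.37 mm.
C = d / P = 28.37 / 46.4 = 0.61.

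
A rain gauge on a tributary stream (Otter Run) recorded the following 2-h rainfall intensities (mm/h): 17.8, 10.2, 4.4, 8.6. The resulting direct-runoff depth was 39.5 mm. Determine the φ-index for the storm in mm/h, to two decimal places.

φ ≈ 5.62 mm/h

Only the 3 blocks with intensity above φ contribute runoff: 17.8, 10.2, 8.6 mm/h.
Σ(I−φ)·Δt = d  ⇒  (17.8+10.2+8.6 − 3φ)·2 = 39.5
φ = (36.60 − 39.5/2) / 3 = 5.62 mm/h.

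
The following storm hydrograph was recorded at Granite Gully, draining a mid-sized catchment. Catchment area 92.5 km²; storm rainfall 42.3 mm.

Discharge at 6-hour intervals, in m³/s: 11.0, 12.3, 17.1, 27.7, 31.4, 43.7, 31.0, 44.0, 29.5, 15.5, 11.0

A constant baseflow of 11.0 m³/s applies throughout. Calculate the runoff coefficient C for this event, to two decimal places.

C ≈ 0.85

ΣQ_DR = 153.2 m³/s; V = ΣQ_DR·Δt = 3.309 × 10^6 m³.
Runoff depth d = V / A = 35.77 mm.
C = d / P = 35.77 / 42.3 = 0.85.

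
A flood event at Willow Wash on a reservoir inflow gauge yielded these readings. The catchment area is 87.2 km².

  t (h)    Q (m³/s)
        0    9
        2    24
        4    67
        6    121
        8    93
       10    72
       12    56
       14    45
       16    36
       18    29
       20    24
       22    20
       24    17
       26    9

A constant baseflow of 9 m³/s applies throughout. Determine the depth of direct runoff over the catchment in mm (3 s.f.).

d ≈ 41.0 mm

Direct runoff: 0.0, 15.0, 58.0, 112.0, 84.0, 63.0, 47.0, 36.0, 27.0, 20.0, 15.0, 11.0, 8.0, 0.0 m³/s; ΣQ_DR = 496.0 m³/s.
V = ΣQ_DR · Δt = 496.0 × 7200 s = 3.571 × 10^6 m³.
Over A = 87.2 km², depth = V / A = 41.0 mm.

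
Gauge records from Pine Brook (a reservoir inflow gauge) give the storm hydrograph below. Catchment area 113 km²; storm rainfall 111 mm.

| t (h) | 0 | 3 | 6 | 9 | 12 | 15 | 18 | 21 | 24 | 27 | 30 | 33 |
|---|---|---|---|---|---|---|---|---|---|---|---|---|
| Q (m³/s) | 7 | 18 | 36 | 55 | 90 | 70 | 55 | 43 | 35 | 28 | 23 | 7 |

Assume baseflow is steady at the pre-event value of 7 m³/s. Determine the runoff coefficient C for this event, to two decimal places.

C ≈ 0.33

ΣQ_DR = 383.0 m³/s; V = ΣQ_DR·Δt = 4.136 × 10^6 m³.
Runoff depth d = V / A = 36.61 mm.
C = d / P = 36.61 / 111 = 0.33.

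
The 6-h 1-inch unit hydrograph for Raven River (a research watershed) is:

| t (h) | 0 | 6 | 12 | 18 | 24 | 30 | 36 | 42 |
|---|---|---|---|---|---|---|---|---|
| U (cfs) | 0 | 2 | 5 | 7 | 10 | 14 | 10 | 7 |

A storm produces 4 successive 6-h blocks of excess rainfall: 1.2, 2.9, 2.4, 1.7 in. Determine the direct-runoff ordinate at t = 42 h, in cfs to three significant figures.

Q ≈ 88.0 cfs

By discrete convolution, Q_j = Σ (P_i / 1 in) · U_{j−i}.
At t = 42 h (j=7): Q = (1.2/1)·7 + (2.9/1)·10 + (2.4/1)·14 + (1.7/1)·10 = 88.0 cfs.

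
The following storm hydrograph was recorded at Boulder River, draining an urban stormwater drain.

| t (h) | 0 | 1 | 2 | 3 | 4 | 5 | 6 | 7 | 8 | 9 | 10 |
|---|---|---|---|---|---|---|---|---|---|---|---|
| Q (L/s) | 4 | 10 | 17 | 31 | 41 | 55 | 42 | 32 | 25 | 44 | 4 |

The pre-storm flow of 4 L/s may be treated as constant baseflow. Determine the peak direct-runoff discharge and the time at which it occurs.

Q_p = 51.0 L/s at t = 5 h

Subtracting baseflow gives direct-runoff ordinates: 0.0, 6.0, 13.0, 27.0, 37.0, 51.0, 38.0, 28.0, 21.0, 40.0, 0.0 L/s.
The maximum is 51.0 L/s, occurring at the reading for t = 5 h.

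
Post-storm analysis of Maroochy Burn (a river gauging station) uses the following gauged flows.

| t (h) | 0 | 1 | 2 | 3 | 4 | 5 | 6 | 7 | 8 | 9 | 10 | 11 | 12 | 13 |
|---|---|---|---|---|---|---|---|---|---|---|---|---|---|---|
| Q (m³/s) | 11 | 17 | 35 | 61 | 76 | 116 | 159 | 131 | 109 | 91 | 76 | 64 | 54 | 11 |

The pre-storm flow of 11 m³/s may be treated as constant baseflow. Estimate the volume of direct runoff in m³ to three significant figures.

V ≈ 3.09 × 10^6 m³

Direct-runoff ordinates (Q − Q_b): 0.0, 6.0, 24.0, 50.0, 65.0, 105.0, 148.0, 120.0, 98.0, 80.0, 65.0, 53.0, 43.0, 0.0 m³/s.
ΣQ_DR = 857.0 m³/s.
With Δt = 1 h = 3600 s, V = ΣQ_DR · Δt = 857.0 × 3600 = 3.09 × 10^6 m³.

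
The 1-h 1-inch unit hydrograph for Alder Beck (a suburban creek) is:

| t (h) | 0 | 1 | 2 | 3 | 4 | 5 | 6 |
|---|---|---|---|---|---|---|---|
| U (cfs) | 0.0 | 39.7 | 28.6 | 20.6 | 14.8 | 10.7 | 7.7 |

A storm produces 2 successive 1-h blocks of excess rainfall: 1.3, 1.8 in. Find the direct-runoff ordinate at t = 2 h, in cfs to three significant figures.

Q ≈ 109 cfs

By discrete convolution, Q_j = Σ (P_i / 1 in) · U_{j−i}.
At t = 2 h (j=2): Q = (1.3/1)·28.6 + (1.8/1)·39.7 = 109 cfs.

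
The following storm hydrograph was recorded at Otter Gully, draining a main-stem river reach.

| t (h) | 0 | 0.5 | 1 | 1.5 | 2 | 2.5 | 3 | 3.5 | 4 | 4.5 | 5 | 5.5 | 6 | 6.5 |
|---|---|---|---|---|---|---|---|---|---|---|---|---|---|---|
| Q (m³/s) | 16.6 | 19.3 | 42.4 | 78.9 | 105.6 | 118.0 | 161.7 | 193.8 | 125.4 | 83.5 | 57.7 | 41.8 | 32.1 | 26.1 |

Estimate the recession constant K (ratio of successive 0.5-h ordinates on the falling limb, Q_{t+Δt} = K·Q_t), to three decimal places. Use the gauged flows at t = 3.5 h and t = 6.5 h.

K ≈ 0.716

Using the recession-limb readings at t = 3.5 h and t = 6.5 h: Q falls from 193.8 to 26.1 m³/s over 6 intervals.
K = (Q₂/Q₁)^(1/6) = (26.1/193.8)^(1/6) = 0.716.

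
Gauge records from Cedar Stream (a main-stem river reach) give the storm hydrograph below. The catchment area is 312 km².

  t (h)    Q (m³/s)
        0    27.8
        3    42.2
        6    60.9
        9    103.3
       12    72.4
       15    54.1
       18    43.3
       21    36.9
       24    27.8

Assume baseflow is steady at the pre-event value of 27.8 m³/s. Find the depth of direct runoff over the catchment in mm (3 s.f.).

d ≈ 7.56 mm

Direct runoff: 0.0, 14.4, 33.1, 75.5, 44.6, 26.3, 15.5, 9.1, 0.0 m³/s; ΣQ_DR = 218.5 m³/s.
V = ΣQ_DR · Δt = 218.5 × 10800 s = 2.360 × 10^6 m³.
Over A = 312 km², depth = V / A = 7.56 mm.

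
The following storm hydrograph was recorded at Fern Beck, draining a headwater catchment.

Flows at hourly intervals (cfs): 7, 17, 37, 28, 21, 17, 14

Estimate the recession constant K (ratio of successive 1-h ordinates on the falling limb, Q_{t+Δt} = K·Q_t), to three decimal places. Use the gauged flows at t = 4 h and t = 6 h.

K ≈ 0.816

Using the recession-limb readings at t = 4 h and t = 6 h: Q falls from 21 to 14 cfs over 2 intervals.
K = (Q₂/Q₁)^(1/2) = (14/21)^(1/2) = 0.816.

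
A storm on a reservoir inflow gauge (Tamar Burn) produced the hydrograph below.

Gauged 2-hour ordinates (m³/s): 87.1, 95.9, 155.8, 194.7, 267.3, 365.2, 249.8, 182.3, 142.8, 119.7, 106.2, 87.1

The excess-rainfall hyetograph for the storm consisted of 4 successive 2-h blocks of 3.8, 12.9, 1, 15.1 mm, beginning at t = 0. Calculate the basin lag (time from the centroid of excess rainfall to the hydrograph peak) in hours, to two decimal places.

Centroid of excess rainfall: t_c = Σ P_i·t̄_i / ΣP_i = 4.6707 h (block centres at 1, 3, 5, 7 h).
Hydrograph peak occurs at t = 10 h, so basin lag t_L = 10 − 4.6707 = 5.33 h.

t_L ≈ 5.33 h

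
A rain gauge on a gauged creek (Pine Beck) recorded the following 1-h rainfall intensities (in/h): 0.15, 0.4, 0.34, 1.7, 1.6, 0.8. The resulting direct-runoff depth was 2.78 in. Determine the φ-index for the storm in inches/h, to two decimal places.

φ ≈ 0.44 in/h

Only the 3 blocks with intensity above φ contribute runoff: 1.7, 1.6, 0.8 in/h.
Σ(I−φ)·Δt = d  ⇒  (1.7+1.6+0.8 − 3φ)·1 = 2.78
φ = (4.100 − 2.78/1) / 3 = 0.44 in/h.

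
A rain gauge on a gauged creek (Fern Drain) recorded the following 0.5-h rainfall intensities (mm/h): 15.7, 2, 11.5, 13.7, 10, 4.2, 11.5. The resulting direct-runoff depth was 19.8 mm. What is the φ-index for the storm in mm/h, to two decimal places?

φ ≈ 4.56 mm/h

Only the 5 blocks with intensity above φ contribute runoff: 15.7, 11.5, 13.7, 10, 11.5 mm/h.
Σ(I−φ)·Δt = d  ⇒  (15.7+11.5+13.7+10+11.5 − 5φ)·0.5 = 19.8
φ = (62.40 − 19.8/0.5) / 5 = 4.56 mm/h.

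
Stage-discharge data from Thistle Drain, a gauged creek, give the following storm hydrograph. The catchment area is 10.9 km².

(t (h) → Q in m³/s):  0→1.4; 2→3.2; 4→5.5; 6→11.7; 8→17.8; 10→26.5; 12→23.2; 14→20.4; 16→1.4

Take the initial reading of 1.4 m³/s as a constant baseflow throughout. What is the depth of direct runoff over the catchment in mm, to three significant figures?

d ≈ 65.1 mm

Direct runoff: 0.0, 1.8, 4.1, 10.3, 16.4, 25.1, 21.8, 19.0, 0.0 m³/s; ΣQ_DR = 98.50 m³/s.
V = ΣQ_DR · Δt = 98.50 × 7200 s = 7.092 × 10^5 m³.
Over A = 10.9 km², depth = V / A = 65.1 mm.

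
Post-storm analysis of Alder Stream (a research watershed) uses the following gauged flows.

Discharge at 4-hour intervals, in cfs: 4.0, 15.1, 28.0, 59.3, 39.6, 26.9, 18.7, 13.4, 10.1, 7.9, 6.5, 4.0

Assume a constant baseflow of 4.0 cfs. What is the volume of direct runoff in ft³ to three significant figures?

Direct-runoff ordinates (Q − Q_b): 0.0, 11.1, 24.0, 55.3, 35.6, 22.9, 14.7, 9.4, 6.1, 3.9, 2.5, 0.0 cfs.
ΣQ_DR = 185.5 cfs.
With Δt = 4 h = 14400 s, V = ΣQ_DR · Δt = 185.5 × 14400 = 2.67 × 10^6 ft³.

V ≈ 2.67 × 10^6 ft³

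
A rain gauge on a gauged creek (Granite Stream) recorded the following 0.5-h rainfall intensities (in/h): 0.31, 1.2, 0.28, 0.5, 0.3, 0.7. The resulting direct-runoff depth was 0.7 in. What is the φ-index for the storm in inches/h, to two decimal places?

φ ≈ 0.33 in/h

Only the 3 blocks with intensity above φ contribute runoff: 1.2, 0.5, 0.7 in/h.
Σ(I−φ)·Δt = d  ⇒  (1.2+0.5+0.7 − 3φ)·0.5 = 0.7
φ = (2.400 − 0.7/0.5) / 3 = 0.33 in/h.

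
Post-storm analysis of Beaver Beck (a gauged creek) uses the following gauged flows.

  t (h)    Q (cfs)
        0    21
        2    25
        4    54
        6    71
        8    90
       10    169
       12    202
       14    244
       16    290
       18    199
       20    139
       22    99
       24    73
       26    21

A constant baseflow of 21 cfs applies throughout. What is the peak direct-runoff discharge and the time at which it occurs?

Q_p = 269.0 cfs at t = 16 h

Subtracting baseflow gives direct-runoff ordinates: 0.0, 4.0, 33.0, 50.0, 69.0, 148.0, 181.0, 223.0, 269.0, 178.0, 118.0, 78.0, 52.0, 0.0 cfs.
The maximum is 269.0 cfs, occurring at the reading for t = 16 h.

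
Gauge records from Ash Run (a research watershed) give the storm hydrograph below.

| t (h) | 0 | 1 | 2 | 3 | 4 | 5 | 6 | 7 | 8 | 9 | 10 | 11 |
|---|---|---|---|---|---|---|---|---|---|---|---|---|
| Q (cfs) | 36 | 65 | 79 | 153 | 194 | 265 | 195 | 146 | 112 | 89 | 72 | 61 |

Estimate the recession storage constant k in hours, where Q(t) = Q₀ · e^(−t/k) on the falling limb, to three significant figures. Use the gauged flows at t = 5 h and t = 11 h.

k ≈ 4.08 h

On the falling limb, Q drops from 265 to 61 cfs between t = 5 h and t = 11 h (Δt = 6 h).
k = −Δt / ln(Q₂/Q₁) = −6 / ln(61/265) = 4.08 h.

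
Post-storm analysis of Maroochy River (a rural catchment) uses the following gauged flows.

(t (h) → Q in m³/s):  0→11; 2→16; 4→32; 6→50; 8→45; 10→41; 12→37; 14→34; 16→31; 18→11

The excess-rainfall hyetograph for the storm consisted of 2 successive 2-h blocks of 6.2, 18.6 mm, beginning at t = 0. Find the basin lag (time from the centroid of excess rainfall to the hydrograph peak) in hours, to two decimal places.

t_L ≈ 3.50 h

Centroid of excess rainfall: t_c = Σ P_i·t̄_i / ΣP_i = 2.5000 h (block centres at 1, 3 h).
Hydrograph peak occurs at t = 6 h, so basin lag t_L = 6 − 2.5000 = 3.50 h.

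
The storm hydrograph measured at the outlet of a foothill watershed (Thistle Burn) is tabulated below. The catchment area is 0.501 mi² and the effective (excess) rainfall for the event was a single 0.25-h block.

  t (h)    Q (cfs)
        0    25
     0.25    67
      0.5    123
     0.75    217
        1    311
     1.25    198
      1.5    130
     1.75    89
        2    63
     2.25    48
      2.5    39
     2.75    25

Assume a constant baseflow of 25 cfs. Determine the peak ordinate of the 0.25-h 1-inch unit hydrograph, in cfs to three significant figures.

U_p ≈ 357 cfs

Direct runoff: 0.0, 42.0, 98.0, 192.0, 286.0, 173.0, 105.0, 64.0, 38.0, 23.0, 14.0, 0.0 cfs; ΣQ_DR = 1035 cfs, peak = 286.0 cfs.
Runoff depth d = ΣQ_DR·Δt / A = 1035 × 900 / (0.501 mi²) = 0.8003 in.
The 1-inch UH is the DRH scaled by (1 in)/d, so U_p = 286.0 × 1/0.8003 = 357 cfs.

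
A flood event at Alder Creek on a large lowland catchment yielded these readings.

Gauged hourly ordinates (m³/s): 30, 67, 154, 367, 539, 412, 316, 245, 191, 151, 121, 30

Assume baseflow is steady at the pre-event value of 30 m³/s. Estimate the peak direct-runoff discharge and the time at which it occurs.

Subtracting baseflow gives direct-runoff ordinates: 0.0, 37.0, 124.0, 337.0, 509.0, 382.0, 286.0, 215.0, 161.0, 121.0, 91.0, 0.0 m³/s.
The maximum is 509.0 m³/s, occurring at the reading for t = 4 h.

Q_p = 509.0 m³/s at t = 4 h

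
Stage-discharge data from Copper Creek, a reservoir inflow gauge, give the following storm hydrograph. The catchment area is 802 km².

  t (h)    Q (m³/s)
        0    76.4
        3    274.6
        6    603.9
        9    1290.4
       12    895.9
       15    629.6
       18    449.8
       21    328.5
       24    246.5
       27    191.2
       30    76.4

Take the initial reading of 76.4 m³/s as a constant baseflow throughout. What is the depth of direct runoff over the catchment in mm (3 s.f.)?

d ≈ 56.9 mm

Direct runoff: 0.0, 198.2, 527.5, 1214.0, 819.5, 553.2, 373.4, 252.1, 170.1, 114.8, 0.0 m³/s; ΣQ_DR = 4223 m³/s.
V = ΣQ_DR · Δt = 4223 × 10800 s = 4.561 × 10^7 m³.
Over A = 802 km², depth = V / A = 56.9 mm.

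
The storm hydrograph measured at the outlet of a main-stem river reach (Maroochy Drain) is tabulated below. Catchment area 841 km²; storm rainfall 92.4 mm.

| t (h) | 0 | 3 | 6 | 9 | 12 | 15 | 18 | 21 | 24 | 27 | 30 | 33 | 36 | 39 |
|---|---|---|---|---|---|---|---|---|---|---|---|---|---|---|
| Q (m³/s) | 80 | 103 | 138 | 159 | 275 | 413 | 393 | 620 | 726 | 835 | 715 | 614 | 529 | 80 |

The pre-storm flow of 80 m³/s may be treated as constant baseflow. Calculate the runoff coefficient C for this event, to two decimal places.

C ≈ 0.63

ΣQ_DR = 4560 m³/s; V = ΣQ_DR·Δt = 4.925 × 10^7 m³.
Runoff depth d = V / A = 58.56 mm.
C = d / P = 58.56 / 92.4 = 0.63.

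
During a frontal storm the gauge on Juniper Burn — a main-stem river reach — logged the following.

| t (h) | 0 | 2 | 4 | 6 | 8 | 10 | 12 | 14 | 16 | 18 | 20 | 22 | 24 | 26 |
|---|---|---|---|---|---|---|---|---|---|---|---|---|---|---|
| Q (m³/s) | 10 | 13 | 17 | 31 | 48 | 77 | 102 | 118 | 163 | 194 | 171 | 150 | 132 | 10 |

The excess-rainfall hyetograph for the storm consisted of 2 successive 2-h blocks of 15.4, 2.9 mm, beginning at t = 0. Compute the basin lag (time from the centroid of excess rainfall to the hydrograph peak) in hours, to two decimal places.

t_L ≈ 16.68 h

Centroid of excess rainfall: t_c = Σ P_i·t̄_i / ΣP_i = 1.3169 h (block centres at 1, 3 h).
Hydrograph peak occurs at t = 18 h, so basin lag t_L = 18 − 1.3169 = 16.68 h.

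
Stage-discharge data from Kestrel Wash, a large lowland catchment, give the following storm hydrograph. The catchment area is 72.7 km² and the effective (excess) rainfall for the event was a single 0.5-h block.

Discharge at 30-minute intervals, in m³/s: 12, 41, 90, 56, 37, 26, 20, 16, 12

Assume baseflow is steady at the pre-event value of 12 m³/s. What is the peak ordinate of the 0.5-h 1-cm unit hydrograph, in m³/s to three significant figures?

U_p ≈ 156 m³/s

Direct runoff: 0.0, 29.0, 78.0, 44.0, 25.0, 14.0, 8.0, 4.0, 0.0 m³/s; ΣQ_DR = 202.0 m³/s, peak = 78.0 m³/s.
Runoff depth d = ΣQ_DR·Δt / A = 202.0 × 1800 / (72.7 km²) = 5.001 mm.
The 1-cm UH is the DRH scaled by (10 mm)/d, so U_p = 78.0 × 10/5.001 = 156 m³/s.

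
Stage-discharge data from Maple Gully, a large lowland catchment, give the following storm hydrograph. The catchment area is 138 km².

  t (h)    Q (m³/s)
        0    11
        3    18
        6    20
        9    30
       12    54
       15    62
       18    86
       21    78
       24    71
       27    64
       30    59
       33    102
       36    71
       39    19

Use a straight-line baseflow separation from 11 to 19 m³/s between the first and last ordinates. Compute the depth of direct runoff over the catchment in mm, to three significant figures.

d ≈ 41.9 mm

Direct runoff: 0.00, 6.38, 7.77, 17.15, 40.54, 47.92, 71.31, 62.69, 55.08, 47.46, 41.85, 84.23, 52.62, 0.00 m³/s; ΣQ_DR = 535.0 m³/s.
V = ΣQ_DR · Δt = 535.0 × 10800 s = 5.778 × 10^6 m³.
Over A = 138 km², depth = V / A = 41.9 mm.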